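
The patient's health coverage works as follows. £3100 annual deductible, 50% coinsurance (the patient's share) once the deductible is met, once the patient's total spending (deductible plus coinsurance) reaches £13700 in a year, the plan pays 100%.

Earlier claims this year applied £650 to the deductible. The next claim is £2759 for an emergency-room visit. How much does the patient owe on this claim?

£650 of the £3100 deductible is already met, leaving £2450.
That leaves £2759 − £2450 = £309 for coinsurance.
Coinsurance: £309 × 50% = £154.50.
That puts the patient's cost at £2450 + £154.50 = £2604.50 before any cap.
Cumulative spending £650 + £2604.50 = £3254.50 stays under the £13700 maximum.

£2604.50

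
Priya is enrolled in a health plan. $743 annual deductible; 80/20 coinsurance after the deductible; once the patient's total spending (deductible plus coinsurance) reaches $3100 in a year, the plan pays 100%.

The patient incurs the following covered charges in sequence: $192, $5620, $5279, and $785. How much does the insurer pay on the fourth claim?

$628

Bill 1, $192: entire amount goes to the deductible. Cost to patient: $192. OOP to date $192. Insurer: $192 − $192 = $0.
Bill 2, $5620: deductible takes $551, $5069 remains; patient's 20% is $1013.80. Cost to patient: $1564.80. OOP to date $1756.80. Plan pays $5620 − $1564.80 = $4055.20.
Bill 3, $5279: 20% coinsurance on $5279 = $1055.80. Patient owes $1055.80 (running OOP $2812.60). Insurer: $5279 − $1055.80 = $4223.20.
Bill 4, $785: deductible met; 20% of $785 = $157. Cost to patient: $157. OOP to date $2969.60. Insurer: $785 − $157 = $628.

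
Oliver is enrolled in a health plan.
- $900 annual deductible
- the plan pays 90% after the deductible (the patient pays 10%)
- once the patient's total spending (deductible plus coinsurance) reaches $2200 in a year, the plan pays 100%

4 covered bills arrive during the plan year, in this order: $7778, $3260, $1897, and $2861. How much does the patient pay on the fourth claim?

$96.50

Claim 1 — $7778: $900 to deductible, leaving $6878; coinsurance $6878 × 10% = $687.80. Patient pays $1587.80; OOP now $1587.80.
Claim 2 — $3260: deductible met; 10% of $3260 = $326. Patient pays $326; OOP now $1913.80.
Claim 3 — $1897: deductible met; 10% of $1897 = $189.70. Patient pays $189.70; OOP now $2103.50.
Claim 4 — $2861: deductible met; 10% of $2861 = $286.10. OOP would hit $2389.60 > $2200, so the cap limits the patient to $2200 − $2103.50 = $96.50.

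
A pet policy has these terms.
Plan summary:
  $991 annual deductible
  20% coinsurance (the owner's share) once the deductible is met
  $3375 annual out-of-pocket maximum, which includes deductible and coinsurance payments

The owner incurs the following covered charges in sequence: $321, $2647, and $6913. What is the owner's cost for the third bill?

Bill 1, $321: fully absorbed by the deductible. Owner owes $321 (running OOP $321).
Bill 2, $2647: $670 finishes the deductible; $1977 goes to coinsurance; 20% of $1977 = $395.40. Owner owes $1065.40 (running OOP $1386.40).
Bill 3, $6913: 20% coinsurance on $6913 = $1382.60. Owner pays $1382.60; OOP now $2769.

$1382.60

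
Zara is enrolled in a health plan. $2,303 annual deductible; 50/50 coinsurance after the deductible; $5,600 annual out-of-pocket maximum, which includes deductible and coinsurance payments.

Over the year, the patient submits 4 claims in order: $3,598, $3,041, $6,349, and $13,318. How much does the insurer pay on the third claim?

Claim 1 — $3,598: deductible takes $2,303, $1,295 remains; coinsurance $1,295 × 50% = $647.50. Cost to patient: $2,950.50. OOP to date $2,950.50. Insurer: $3,598 − $2,950.50 = $647.50.
Claim 2 — $3,041: 50% coinsurance on $3,041 = $1,520.50. Cost to patient: $1,520.50. OOP to date $4,471. Insurer: $3,041 − $1,520.50 = $1,520.50.
Claim 3 — $6,349: deductible already satisfied, so patient's share is 50% × $6,349 = $3,174.50. Adding that to $4,471 gives $7,645.50, past the $5,600 cap; patient pays only $5,600 − $4,471 = $1,129. Plan pays $6,349 − $1,129 = $5,220.

$5,220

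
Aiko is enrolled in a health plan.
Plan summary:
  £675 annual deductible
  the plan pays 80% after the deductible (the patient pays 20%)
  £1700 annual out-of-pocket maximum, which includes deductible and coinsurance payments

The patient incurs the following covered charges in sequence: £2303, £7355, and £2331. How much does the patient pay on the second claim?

£699.40

Bill 1, £2303: deductible takes £675, £1628 remains; 20% of £1628 = £325.60. Patient pays £1000.60; OOP now £1000.60.
Bill 2, £7355: deductible met; 20% of £7355 = £1471. OOP would hit £2471.60 > £1700, so the cap limits the patient to £1700 − £1000.60 = £699.40.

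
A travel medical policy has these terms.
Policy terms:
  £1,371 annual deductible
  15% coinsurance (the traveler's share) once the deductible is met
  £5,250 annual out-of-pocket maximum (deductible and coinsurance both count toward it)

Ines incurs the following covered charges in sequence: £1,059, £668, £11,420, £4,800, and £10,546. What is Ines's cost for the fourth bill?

£720

Claim 1 (£1,059): fully absorbed by the deductible. Traveler owes £1,059 (running OOP £1,059).
Claim 2 (£668): deductible takes £312, £356 remains; coinsurance £356 × 15% = £53.40. Traveler pays £365.40; OOP now £1,424.40.
Claim 3 (£11,420): deductible met; 15% of £11,420 = £1,713. Cost to traveler: £1,713. OOP to date £3,137.40.
Claim 4 (£4,800): 15% coinsurance on £4,800 = £720. Traveler pays £720; OOP now £3,857.40.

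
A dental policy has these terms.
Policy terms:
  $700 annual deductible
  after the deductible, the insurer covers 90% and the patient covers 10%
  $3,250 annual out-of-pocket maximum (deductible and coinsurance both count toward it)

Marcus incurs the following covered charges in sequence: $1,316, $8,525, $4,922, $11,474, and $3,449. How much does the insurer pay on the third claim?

#1 ($1,316): $700 to deductible, leaving $616; 10% of $616 = $61.60. Patient owes $761.60 (running OOP $761.60). Plan pays $1,316 − $761.60 = $554.40.
#2 ($8,525): 10% coinsurance on $8,525 = $852.50. Patient pays $852.50; OOP now $1,614.10. Plan pays $8,525 − $852.50 = $7,672.50.
#3 ($4,922): deductible met; 10% of $4,922 = $492.20. Patient pays $492.20; OOP now $2,106.30. Plan pays $4,922 − $492.20 = $4,429.80.

$4,429.80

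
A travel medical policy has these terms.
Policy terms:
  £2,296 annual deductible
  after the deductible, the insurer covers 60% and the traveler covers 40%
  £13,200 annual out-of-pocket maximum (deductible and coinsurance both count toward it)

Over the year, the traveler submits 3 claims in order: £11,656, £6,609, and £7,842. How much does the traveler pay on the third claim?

#1 (£11,656): deductible takes £2,296, £9,360 remains; coinsurance £9,360 × 40% = £3,744. Traveler pays £6,040; OOP now £6,040.
#2 (£6,609): deductible met; 40% of £6,609 = £2,643.60. Traveler owes £2,643.60 (running OOP £8,683.60).
#3 (£7,842): deductible already satisfied, so traveler's share is 40% × £7,842 = £3,136.80. Traveler pays £3,136.80; OOP now £11,820.40.

£3,136.80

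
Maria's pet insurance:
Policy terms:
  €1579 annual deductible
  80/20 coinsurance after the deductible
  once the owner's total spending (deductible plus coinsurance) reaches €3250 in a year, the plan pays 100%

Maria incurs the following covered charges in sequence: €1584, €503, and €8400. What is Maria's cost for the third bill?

€1569.40

Bill 1, €1584: deductible takes €1579, €5 remains; owner's 20% is €1. Owner owes €1580 (running OOP €1580).
Bill 2, €503: 20% coinsurance on €503 = €100.60. Owner pays €100.60; OOP now €1680.60.
Bill 3, €8400: 20% coinsurance on €8400 = €1680. That would push OOP to €3360.60, over the €3250 cap, so owner pays €3250 − €1680.60 = €1569.40.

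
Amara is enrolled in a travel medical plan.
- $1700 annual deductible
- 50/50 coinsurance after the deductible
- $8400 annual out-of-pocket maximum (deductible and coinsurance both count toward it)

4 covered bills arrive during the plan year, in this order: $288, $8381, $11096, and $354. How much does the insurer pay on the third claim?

$7880.50

Claim 1 — $288: fully absorbed by the deductible. Cost to traveler: $288. OOP to date $288. Insurer: $288 − $288 = $0.
Claim 2 — $8381: $1412 to deductible, leaving $6969; coinsurance $6969 × 50% = $3484.50. Cost to traveler: $4896.50. OOP to date $5184.50. Insurer: $8381 − $4896.50 = $3484.50.
Claim 3 — $11096: 50% coinsurance on $11096 = $5548. OOP would hit $10732.50 > $8400, so the cap limits the traveler to $8400 − $5184.50 = $3215.50. Insurer: $11096 − $3215.50 = $7880.50.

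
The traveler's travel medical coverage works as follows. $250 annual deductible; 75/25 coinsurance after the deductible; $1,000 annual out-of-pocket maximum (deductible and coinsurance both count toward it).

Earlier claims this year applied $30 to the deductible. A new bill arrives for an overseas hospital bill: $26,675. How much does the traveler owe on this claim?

$970

Remaining deductible: $250 − $30 = $220.
That leaves $26,675 − $220 = $26,455 for coinsurance.
Coinsurance: $26,455 × 25% = $6,613.75.
Traveler responsibility before any cap: $220 + $6,613.75 = $6,833.75.
That would bring total out-of-pocket to $6,863.75, past the $1,000 cap. The traveler is capped at $1,000 − $30 = $970 on this claim.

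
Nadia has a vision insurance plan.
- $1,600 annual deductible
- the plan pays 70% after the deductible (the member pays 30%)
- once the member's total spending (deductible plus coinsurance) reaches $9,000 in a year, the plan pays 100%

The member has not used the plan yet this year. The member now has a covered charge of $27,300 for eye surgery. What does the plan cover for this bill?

Nothing has been paid toward the $1,600 deductible, so the first $1,600 of this charge is applied there.
That leaves $27,300 − $1,600 = $25,700 for coinsurance.
30% of $25,700 = $7,710 falls to the member.
Member responsibility before any cap: $1,600 + $7,710 = $9,310.
That would bring total out-of-pocket to $9,310, past the $9,000 cap. The member is capped at $9,000 − $0 = $9,000 on this claim.
The plan picks up $27,300 − $9,000 = $18,300.

$18,300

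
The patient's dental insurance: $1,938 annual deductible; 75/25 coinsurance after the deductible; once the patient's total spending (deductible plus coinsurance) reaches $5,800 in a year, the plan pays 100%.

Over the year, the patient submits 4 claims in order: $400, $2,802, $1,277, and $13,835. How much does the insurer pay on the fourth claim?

Claim 1 — $400: all of it applies to the deductible. Patient pays $400; OOP now $400. Plan pays $400 − $400 = $0.
Claim 2 — $2,802: deductible takes $1,538, $1,264 remains; 25% of $1,264 = $316. Patient owes $1,854 (running OOP $2,254). Insurer: $2,802 − $1,854 = $948.
Claim 3 — $1,277: deductible met; 25% of $1,277 = $319.25. Patient pays $319.25; OOP now $2,573.25. Plan pays $1,277 − $319.25 = $957.75.
Claim 4 — $13,835: deductible met; 25% of $13,835 = $3,458.75. Adding that to $2,573.25 gives $6,032, past the $5,800 cap; patient pays only $5,800 − $2,573.25 = $3,226.75. Insurer: $13,835 − $3,226.75 = $10,608.25.

$10,608.25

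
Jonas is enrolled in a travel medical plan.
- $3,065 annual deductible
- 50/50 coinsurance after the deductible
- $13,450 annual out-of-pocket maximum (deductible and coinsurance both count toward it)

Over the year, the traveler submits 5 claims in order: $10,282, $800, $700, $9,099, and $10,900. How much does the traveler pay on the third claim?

$350

Claim 1 ($10,282): deductible takes $3,065, $7,217 remains; traveler's 50% is $3,608.50. Cost to traveler: $6,673.50. OOP to date $6,673.50.
Claim 2 ($800): deductible met; 50% of $800 = $400. Cost to traveler: $400. OOP to date $7,073.50.
Claim 3 ($700): deductible met; 50% of $700 = $350. Traveler owes $350 (running OOP $7,423.50).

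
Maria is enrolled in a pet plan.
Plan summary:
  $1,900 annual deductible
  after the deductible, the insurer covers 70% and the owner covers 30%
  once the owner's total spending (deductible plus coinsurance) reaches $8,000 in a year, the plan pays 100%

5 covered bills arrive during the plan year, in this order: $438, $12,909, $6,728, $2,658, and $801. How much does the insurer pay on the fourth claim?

Bill 1, $438: fully absorbed by the deductible. Cost to owner: $438. OOP to date $438. Insurer: $438 − $438 = $0.
Bill 2, $12,909: deductible takes $1,462, $11,447 remains; coinsurance $11,447 × 30% = $3,434.10. Cost to owner: $4,896.10. OOP to date $5,334.10. Plan pays $12,909 − $4,896.10 = $8,012.90.
Bill 3, $6,728: 30% coinsurance on $6,728 = $2,018.40. Owner pays $2,018.40; OOP now $7,352.50. Plan pays $6,728 − $2,018.40 = $4,709.60.
Bill 4, $2,658: deductible met; 30% of $2,658 = $797.40. OOP would hit $8,149.90 > $8,000, so the cap limits the owner to $8,000 − $7,352.50 = $647.50. Plan pays $2,658 − $647.50 = $2,010.50.

$2,010.50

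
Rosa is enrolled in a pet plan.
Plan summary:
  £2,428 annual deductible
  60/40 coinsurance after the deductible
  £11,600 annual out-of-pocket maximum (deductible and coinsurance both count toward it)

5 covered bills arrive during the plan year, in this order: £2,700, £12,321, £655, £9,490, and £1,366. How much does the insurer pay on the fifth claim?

Bill 1, £2,700: £2,428 finishes the deductible; £272 goes to coinsurance; 40% of £272 = £108.80. Cost to owner: £2,536.80. OOP to date £2,536.80. Plan pays £2,700 − £2,536.80 = £163.20.
Bill 2, £12,321: deductible met; 40% of £12,321 = £4,928.40. Cost to owner: £4,928.40. OOP to date £7,465.20. Plan pays £12,321 − £4,928.40 = £7,392.60.
Bill 3, £655: deductible met; 40% of £655 = £262. Owner pays £262; OOP now £7,727.20. Insurer: £655 − £262 = £393.
Bill 4, £9,490: deductible met; 40% of £9,490 = £3,796. Owner pays £3,796; OOP now £11,523.20. Plan pays £9,490 − £3,796 = £5,694.
Bill 5, £1,366: deductible met; 40% of £1,366 = £546.40. That would push OOP to £12,069.60, over the £11,600 cap, so owner pays £11,600 − £11,523.20 = £76.80. Plan pays £1,366 − £76.80 = £1,289.20.

£1,289.20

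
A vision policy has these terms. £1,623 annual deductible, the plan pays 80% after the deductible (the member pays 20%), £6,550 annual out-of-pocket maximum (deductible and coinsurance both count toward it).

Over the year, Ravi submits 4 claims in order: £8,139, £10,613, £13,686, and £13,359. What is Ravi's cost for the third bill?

#1 (£8,139): deductible takes £1,623, £6,516 remains; coinsurance £6,516 × 20% = £1,303.20. Member pays £2,926.20; OOP now £2,926.20.
#2 (£10,613): deductible met; 20% of £10,613 = £2,122.60. Member pays £2,122.60; OOP now £5,048.80.
#3 (£13,686): 20% coinsurance on £13,686 = £2,737.20. That would push OOP to £7,786, over the £6,550 cap, so member pays £6,550 − £5,048.80 = £1,501.20.

£1,501.20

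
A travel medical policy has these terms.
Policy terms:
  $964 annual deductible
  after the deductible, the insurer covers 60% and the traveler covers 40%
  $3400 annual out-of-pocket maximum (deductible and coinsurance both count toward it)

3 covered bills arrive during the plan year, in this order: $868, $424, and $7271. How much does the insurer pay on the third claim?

Bill 1, $868: fully absorbed by the deductible. Traveler owes $868 (running OOP $868). Plan pays $868 − $868 = $0.
Bill 2, $424: deductible takes $96, $328 remains; coinsurance $328 × 40% = $131.20. Traveler pays $227.20; OOP now $1095.20. Insurer: $424 − $227.20 = $196.80.
Bill 3, $7271: 40% coinsurance on $7271 = $2908.40. Adding that to $1095.20 gives $4003.60, past the $3400 cap; traveler pays only $3400 − $1095.20 = $2304.80. Plan pays $7271 − $2304.80 = $4966.20.

$4966.20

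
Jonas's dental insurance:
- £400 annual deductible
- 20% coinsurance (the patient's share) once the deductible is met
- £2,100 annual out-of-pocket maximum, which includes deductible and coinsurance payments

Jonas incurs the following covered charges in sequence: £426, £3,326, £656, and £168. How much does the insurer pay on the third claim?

Claim 1 — £426: £400 to deductible, leaving £26; patient's 20% is £5.20. Patient owes £405.20 (running OOP £405.20). Plan pays £426 − £405.20 = £20.80.
Claim 2 — £3,326: deductible already satisfied, so patient's share is 20% × £3,326 = £665.20. Patient owes £665.20 (running OOP £1,070.40). Plan pays £3,326 − £665.20 = £2,660.80.
Claim 3 — £656: 20% coinsurance on £656 = £131.20. Cost to patient: £131.20. OOP to date £1,201.60. Plan pays £656 − £131.20 = £524.80.

£524.80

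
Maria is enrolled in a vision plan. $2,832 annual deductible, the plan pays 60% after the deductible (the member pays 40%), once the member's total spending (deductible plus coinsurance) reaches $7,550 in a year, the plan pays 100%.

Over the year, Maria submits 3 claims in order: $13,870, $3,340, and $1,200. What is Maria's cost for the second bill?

$302.80

#1 ($13,870): deductible takes $2,832, $11,038 remains; coinsurance $11,038 × 40% = $4,415.20. Member pays $7,247.20; OOP now $7,247.20.
#2 ($3,340): 40% coinsurance on $3,340 = $1,336. That would push OOP to $8,583.20, over the $7,550 cap, so member pays $7,550 − $7,247.20 = $302.80.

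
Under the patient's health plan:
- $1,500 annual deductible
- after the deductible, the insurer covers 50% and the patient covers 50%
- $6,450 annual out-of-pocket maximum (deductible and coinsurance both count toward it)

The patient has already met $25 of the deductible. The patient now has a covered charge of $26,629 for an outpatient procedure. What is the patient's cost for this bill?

$25 of the $1,500 deductible is already met, leaving $1,475.
The remaining $25,154 (= $26,629 − $1,475) moves to coinsurance.
Coinsurance: $25,154 × 50% = $12,577.
That puts the patient's cost at $1,475 + $12,577 = $14,052 before any cap.
Year-to-date out-of-pocket would reach $25 + $14,052 = $14,077, above the $6,450 maximum, so the patient pays only $6,450 − $25 = $6,425.

$6,425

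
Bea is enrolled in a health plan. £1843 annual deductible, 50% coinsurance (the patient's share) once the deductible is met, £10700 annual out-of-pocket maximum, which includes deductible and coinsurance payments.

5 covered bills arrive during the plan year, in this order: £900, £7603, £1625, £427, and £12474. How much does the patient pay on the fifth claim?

£4501

#1 (£900): all of it applies to the deductible. Patient pays £900; OOP now £900.
#2 (£7603): £943 to deductible, leaving £6660; coinsurance £6660 × 50% = £3330. Cost to patient: £4273. OOP to date £5173.
#3 (£1625): deductible met; 50% of £1625 = £812.50. Patient pays £812.50; OOP now £5985.50.
#4 (£427): deductible met; 50% of £427 = £213.50. Patient owes £213.50 (running OOP £6199).
#5 (£12474): deductible met; 50% of £12474 = £6237. OOP would hit £12436 > £10700, so the cap limits the patient to £10700 − £6199 = £4501.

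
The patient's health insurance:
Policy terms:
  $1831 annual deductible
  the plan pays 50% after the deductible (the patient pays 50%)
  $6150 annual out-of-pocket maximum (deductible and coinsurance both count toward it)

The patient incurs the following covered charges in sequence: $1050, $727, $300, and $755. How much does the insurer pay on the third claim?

#1 ($1050): all of it applies to the deductible. Patient pays $1050; OOP now $1050. Insurer: $1050 − $1050 = $0.
#2 ($727): all of it applies to the deductible. Patient pays $727; OOP now $1777. Plan pays $727 − $727 = $0.
#3 ($300): deductible takes $54, $246 remains; 50% of $246 = $123. Cost to patient: $177. OOP to date $1954. Plan pays $300 − $177 = $123.

$123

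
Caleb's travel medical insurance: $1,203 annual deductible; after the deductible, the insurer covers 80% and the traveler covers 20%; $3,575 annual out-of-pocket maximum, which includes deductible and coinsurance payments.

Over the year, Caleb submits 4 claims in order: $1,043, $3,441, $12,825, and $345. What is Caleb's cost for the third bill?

Bill 1, $1,043: fully absorbed by the deductible. Traveler owes $1,043 (running OOP $1,043).
Bill 2, $3,441: deductible takes $160, $3,281 remains; 20% of $3,281 = $656.20. Traveler pays $816.20; OOP now $1,859.20.
Bill 3, $12,825: 20% coinsurance on $12,825 = $2,565. Adding that to $1,859.20 gives $4,424.20, past the $3,575 cap; traveler pays only $3,575 − $1,859.20 = $1,715.80.

$1,715.80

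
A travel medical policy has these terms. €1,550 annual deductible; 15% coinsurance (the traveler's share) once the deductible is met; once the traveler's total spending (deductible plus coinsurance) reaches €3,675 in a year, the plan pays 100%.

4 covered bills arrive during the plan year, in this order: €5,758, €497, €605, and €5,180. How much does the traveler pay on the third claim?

€90.75

Bill 1, €5,758: €1,550 to deductible, leaving €4,208; traveler's 15% is €631.20. Traveler owes €2,181.20 (running OOP €2,181.20).
Bill 2, €497: 15% coinsurance on €497 = €74.55. Cost to traveler: €74.55. OOP to date €2,255.75.
Bill 3, €605: 15% coinsurance on €605 = €90.75. Cost to traveler: €90.75. OOP to date €2,346.50.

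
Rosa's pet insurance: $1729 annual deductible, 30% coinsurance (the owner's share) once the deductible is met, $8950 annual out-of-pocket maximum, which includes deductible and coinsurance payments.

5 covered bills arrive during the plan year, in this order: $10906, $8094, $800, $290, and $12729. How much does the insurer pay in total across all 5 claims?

$23869

Bill 1, $10906: $1729 finishes the deductible; $9177 goes to coinsurance; 30% of $9177 = $2753.10. Owner owes $4482.10 (running OOP $4482.10). Insurer: $10906 − $4482.10 = $6423.90.
Bill 2, $8094: 30% coinsurance on $8094 = $2428.20. Owner pays $2428.20; OOP now $6910.30. Plan pays $8094 − $2428.20 = $5665.80.
Bill 3, $800: deductible already satisfied, so owner's share is 30% × $800 = $240. Cost to owner: $240. OOP to date $7150.30. Insurer: $800 − $240 = $560.
Bill 4, $290: 30% coinsurance on $290 = $87. Owner owes $87 (running OOP $7237.30). Insurer: $290 − $87 = $203.
Bill 5, $12729: 30% coinsurance on $12729 = $3818.70. That would push OOP to $11056, over the $8950 cap, so owner pays $8950 − $7237.30 = $1712.70. Insurer: $12729 − $1712.70 = $11016.30.
Insurer total: $6423.90 + $5665.80 + $560 + $203 + $11016.30 = $23869.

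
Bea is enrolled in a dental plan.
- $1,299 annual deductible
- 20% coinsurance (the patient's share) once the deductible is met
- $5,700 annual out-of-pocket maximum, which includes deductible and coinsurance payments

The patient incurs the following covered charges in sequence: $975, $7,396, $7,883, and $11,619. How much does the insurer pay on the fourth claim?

$10,209

Claim 1 ($975): entire amount goes to the deductible. Patient pays $975; OOP now $975. Plan pays $975 − $975 = $0.
Claim 2 ($7,396): $324 to deductible, leaving $7,072; patient's 20% is $1,414.40. Patient pays $1,738.40; OOP now $2,713.40. Plan pays $7,396 − $1,738.40 = $5,657.60.
Claim 3 ($7,883): deductible met; 20% of $7,883 = $1,576.60. Patient pays $1,576.60; OOP now $4,290. Plan pays $7,883 − $1,576.60 = $6,306.40.
Claim 4 ($11,619): deductible already satisfied, so patient's share is 20% × $11,619 = $2,323.80. That would push OOP to $6,613.80, over the $5,700 cap, so patient pays $5,700 − $4,290 = $1,410. Plan pays $11,619 − $1,410 = $10,209.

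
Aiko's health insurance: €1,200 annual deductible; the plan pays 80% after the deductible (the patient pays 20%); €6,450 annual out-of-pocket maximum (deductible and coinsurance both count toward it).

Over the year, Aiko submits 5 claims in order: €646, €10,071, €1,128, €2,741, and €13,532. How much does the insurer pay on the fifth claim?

€10,959.20

Claim 1 (€646): fully absorbed by the deductible. Patient owes €646 (running OOP €646). Insurer: €646 − €646 = €0.
Claim 2 (€10,071): €554 finishes the deductible; €9,517 goes to coinsurance; coinsurance €9,517 × 20% = €1,903.40. Patient owes €2,457.40 (running OOP €3,103.40). Insurer: €10,071 − €2,457.40 = €7,613.60.
Claim 3 (€1,128): 20% coinsurance on €1,128 = €225.60. Patient owes €225.60 (running OOP €3,329). Insurer: €1,128 − €225.60 = €902.40.
Claim 4 (€2,741): deductible already satisfied, so patient's share is 20% × €2,741 = €548.20. Patient pays €548.20; OOP now €3,877.20. Plan pays €2,741 − €548.20 = €2,192.80.
Claim 5 (€13,532): 20% coinsurance on €13,532 = €2,706.40. Adding that to €3,877.20 gives €6,583.60, past the €6,450 cap; patient pays only €6,450 − €3,877.20 = €2,572.80. Insurer: €13,532 − €2,572.80 = €10,959.20.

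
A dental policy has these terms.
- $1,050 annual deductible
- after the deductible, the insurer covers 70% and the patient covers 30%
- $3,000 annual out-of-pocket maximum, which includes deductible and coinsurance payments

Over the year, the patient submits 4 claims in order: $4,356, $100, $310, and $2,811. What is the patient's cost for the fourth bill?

$835.20

Claim 1 ($4,356): deductible takes $1,050, $3,306 remains; coinsurance $3,306 × 30% = $991.80. Cost to patient: $2,041.80. OOP to date $2,041.80.
Claim 2 ($100): deductible already satisfied, so patient's share is 30% × $100 = $30. Patient owes $30 (running OOP $2,071.80).
Claim 3 ($310): 30% coinsurance on $310 = $93. Patient pays $93; OOP now $2,164.80.
Claim 4 ($2,811): 30% coinsurance on $2,811 = $843.30. OOP would hit $3,008.10 > $3,000, so the cap limits the patient to $3,000 − $2,164.80 = $835.20.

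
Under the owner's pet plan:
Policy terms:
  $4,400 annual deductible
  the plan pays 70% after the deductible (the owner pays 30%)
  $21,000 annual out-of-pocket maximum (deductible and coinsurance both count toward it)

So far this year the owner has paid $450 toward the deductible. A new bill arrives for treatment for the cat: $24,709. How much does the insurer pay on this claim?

$14,531.30

Deductible still to meet: $4,400 − $450 = $3,950.
That leaves $24,709 − $3,950 = $20,759 for coinsurance.
Owner's 30% share of $20,759 is $6,227.70.
Owner responsibility before any cap: $3,950 + $6,227.70 = $10,177.70.
Total out-of-pocket so far would be $450 + $10,177.70 = $10,627.70, below the $21,000 cap — no reduction.
The plan picks up $24,709 − $10,177.70 = $14,531.30.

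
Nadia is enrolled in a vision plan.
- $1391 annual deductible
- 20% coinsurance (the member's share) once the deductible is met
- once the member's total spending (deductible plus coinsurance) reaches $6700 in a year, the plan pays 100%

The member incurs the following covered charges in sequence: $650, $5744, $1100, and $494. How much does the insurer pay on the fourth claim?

$395.20

#1 ($650): all of it applies to the deductible. Member pays $650; OOP now $650. Plan pays $650 − $650 = $0.
#2 ($5744): deductible takes $741, $5003 remains; coinsurance $5003 × 20% = $1000.60. Cost to member: $1741.60. OOP to date $2391.60. Plan pays $5744 − $1741.60 = $4002.40.
#3 ($1100): 20% coinsurance on $1100 = $220. Cost to member: $220. OOP to date $2611.60. Plan pays $1100 − $220 = $880.
#4 ($494): deductible met; 20% of $494 = $98.80. Member owes $98.80 (running OOP $2710.40). Insurer: $494 − $98.80 = $395.20.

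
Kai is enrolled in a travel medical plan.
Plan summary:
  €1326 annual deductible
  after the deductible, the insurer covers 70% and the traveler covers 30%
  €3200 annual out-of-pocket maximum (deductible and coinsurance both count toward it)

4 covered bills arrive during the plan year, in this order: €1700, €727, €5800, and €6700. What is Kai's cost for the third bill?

Claim 1 (€1700): deductible takes €1326, €374 remains; coinsurance €374 × 30% = €112.20. Cost to traveler: €1438.20. OOP to date €1438.20.
Claim 2 (€727): 30% coinsurance on €727 = €218.10. Traveler pays €218.10; OOP now €1656.30.
Claim 3 (€5800): 30% coinsurance on €5800 = €1740. OOP would hit €3396.30 > €3200, so the cap limits the traveler to €3200 − €1656.30 = €1543.70.

€1543.70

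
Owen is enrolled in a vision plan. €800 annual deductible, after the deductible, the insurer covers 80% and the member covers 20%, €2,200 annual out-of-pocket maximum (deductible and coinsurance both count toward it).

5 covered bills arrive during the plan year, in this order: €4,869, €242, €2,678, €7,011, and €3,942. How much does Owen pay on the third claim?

Bill 1, €4,869: deductible takes €800, €4,069 remains; 20% of €4,069 = €813.80. Member pays €1,613.80; OOP now €1,613.80.
Bill 2, €242: deductible already satisfied, so member's share is 20% × €242 = €48.40. Member owes €48.40 (running OOP €1,662.20).
Bill 3, €2,678: deductible met; 20% of €2,678 = €535.60. Member owes €535.60 (running OOP €2,197.80).

€535.60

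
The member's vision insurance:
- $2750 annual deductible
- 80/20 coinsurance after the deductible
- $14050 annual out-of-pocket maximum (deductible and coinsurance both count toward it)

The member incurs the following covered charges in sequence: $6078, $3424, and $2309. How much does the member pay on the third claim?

#1 ($6078): deductible takes $2750, $3328 remains; coinsurance $3328 × 20% = $665.60. Cost to member: $3415.60. OOP to date $3415.60.
#2 ($3424): deductible met; 20% of $3424 = $684.80. Cost to member: $684.80. OOP to date $4100.40.
#3 ($2309): deductible met; 20% of $2309 = $461.80. Cost to member: $461.80. OOP to date $4562.20.

$461.80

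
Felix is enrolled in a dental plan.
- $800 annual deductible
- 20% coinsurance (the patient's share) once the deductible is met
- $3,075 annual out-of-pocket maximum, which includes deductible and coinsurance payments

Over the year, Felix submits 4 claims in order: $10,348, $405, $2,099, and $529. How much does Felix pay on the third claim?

$284.40

Claim 1 ($10,348): $800 to deductible, leaving $9,548; 20% of $9,548 = $1,909.60. Cost to patient: $2,709.60. OOP to date $2,709.60.
Claim 2 ($405): deductible met; 20% of $405 = $81. Patient owes $81 (running OOP $2,790.60).
Claim 3 ($2,099): 20% coinsurance on $2,099 = $419.80. That would push OOP to $3,210.40, over the $3,075 cap, so patient pays $3,075 − $2,790.60 = $284.40.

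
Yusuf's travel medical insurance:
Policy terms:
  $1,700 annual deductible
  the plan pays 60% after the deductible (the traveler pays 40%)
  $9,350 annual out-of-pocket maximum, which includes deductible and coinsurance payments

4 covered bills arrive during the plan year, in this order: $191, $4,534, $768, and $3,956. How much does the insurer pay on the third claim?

#1 ($191): entire amount goes to the deductible. Traveler pays $191; OOP now $191. Plan pays $191 − $191 = $0.
#2 ($4,534): deductible takes $1,509, $3,025 remains; coinsurance $3,025 × 40% = $1,210. Traveler owes $2,719 (running OOP $2,910). Insurer: $4,534 − $2,719 = $1,815.
#3 ($768): deductible already satisfied, so traveler's share is 40% × $768 = $307.20. Cost to traveler: $307.20. OOP to date $3,217.20. Insurer: $768 − $307.20 = $460.80.

$460.80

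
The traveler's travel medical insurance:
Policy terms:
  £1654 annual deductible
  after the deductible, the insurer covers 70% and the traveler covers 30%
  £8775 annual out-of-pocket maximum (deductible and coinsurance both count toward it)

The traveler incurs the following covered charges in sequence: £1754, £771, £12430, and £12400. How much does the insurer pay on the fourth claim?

£9269.30

#1 (£1754): £1654 to deductible, leaving £100; coinsurance £100 × 30% = £30. Traveler owes £1684 (running OOP £1684). Insurer: £1754 − £1684 = £70.
#2 (£771): 30% coinsurance on £771 = £231.30. Traveler owes £231.30 (running OOP £1915.30). Insurer: £771 − £231.30 = £539.70.
#3 (£12430): deductible already satisfied, so traveler's share is 30% × £12430 = £3729. Cost to traveler: £3729. OOP to date £5644.30. Plan pays £12430 − £3729 = £8701.
#4 (£12400): 30% coinsurance on £12400 = £3720. That would push OOP to £9364.30, over the £8775 cap, so traveler pays £8775 − £5644.30 = £3130.70. Plan pays £12400 − £3130.70 = £9269.30.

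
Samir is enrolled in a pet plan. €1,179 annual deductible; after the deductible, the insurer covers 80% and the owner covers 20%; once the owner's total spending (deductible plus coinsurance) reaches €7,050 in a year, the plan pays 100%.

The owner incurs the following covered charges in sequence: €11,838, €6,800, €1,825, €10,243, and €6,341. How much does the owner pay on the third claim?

Claim 1 (€11,838): deductible takes €1,179, €10,659 remains; 20% of €10,659 = €2,131.80. Owner pays €3,310.80; OOP now €3,310.80.
Claim 2 (€6,800): 20% coinsurance on €6,800 = €1,360. Owner owes €1,360 (running OOP €4,670.80).
Claim 3 (€1,825): deductible met; 20% of €1,825 = €365. Owner pays €365; OOP now €5,035.80.

€365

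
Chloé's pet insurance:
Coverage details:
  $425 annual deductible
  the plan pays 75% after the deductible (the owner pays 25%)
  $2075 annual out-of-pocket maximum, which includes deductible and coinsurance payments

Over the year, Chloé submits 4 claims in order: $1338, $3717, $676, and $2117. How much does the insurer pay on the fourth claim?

#1 ($1338): $425 finishes the deductible; $913 goes to coinsurance; coinsurance $913 × 25% = $228.25. Cost to owner: $653.25. OOP to date $653.25. Insurer: $1338 − $653.25 = $684.75.
#2 ($3717): deductible already satisfied, so owner's share is 25% × $3717 = $929.25. Owner owes $929.25 (running OOP $1582.50). Insurer: $3717 − $929.25 = $2787.75.
#3 ($676): deductible already satisfied, so owner's share is 25% × $676 = $169. Owner pays $169; OOP now $1751.50. Insurer: $676 − $169 = $507.
#4 ($2117): 25% coinsurance on $2117 = $529.25. That would push OOP to $2280.75, over the $2075 cap, so owner pays $2075 − $1751.50 = $323.50. Plan pays $2117 − $323.50 = $1793.50.

$1793.50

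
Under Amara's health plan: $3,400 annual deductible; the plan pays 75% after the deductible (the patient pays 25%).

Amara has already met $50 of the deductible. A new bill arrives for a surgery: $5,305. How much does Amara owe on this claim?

$3,838.75

Deductible still to meet: $3,400 − $50 = $3,350.
After the $3,350 deductible portion, $5,305 − $3,350 = $1,955 is subject to coinsurance.
Patient's 25% share of $1,955 is $488.75.
That puts the patient's cost at $3,350 + $488.75 = $3,838.75.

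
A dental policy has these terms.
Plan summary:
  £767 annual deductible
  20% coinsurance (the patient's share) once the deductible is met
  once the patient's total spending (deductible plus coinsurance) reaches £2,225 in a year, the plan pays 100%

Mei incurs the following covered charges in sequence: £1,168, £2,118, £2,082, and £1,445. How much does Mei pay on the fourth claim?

Bill 1, £1,168: deductible takes £767, £401 remains; 20% of £401 = £80.20. Cost to patient: £847.20. OOP to date £847.20.
Bill 2, £2,118: deductible met; 20% of £2,118 = £423.60. Patient owes £423.60 (running OOP £1,270.80).
Bill 3, £2,082: deductible met; 20% of £2,082 = £416.40. Patient pays £416.40; OOP now £1,687.20.
Bill 4, £1,445: 20% coinsurance on £1,445 = £289. Patient pays £289; OOP now £1,976.20.

£289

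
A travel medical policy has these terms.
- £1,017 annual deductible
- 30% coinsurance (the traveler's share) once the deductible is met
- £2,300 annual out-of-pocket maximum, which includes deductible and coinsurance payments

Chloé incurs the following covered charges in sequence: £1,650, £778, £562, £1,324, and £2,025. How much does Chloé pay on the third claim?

Claim 1 (£1,650): £1,017 finishes the deductible; £633 goes to coinsurance; 30% of £633 = £189.90. Traveler owes £1,206.90 (running OOP £1,206.90).
Claim 2 (£778): deductible already satisfied, so traveler's share is 30% × £778 = £233.40. Cost to traveler: £233.40. OOP to date £1,440.30.
Claim 3 (£562): deductible met; 30% of £562 = £168.60. Cost to traveler: £168.60. OOP to date £1,608.90.

£168.60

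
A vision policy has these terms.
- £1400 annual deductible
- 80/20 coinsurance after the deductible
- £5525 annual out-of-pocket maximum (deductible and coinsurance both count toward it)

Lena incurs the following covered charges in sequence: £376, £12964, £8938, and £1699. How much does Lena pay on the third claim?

£1737

Claim 1 (£376): entire amount goes to the deductible. Cost to member: £376. OOP to date £376.
Claim 2 (£12964): £1024 to deductible, leaving £11940; member's 20% is £2388. Member owes £3412 (running OOP £3788).
Claim 3 (£8938): deductible met; 20% of £8938 = £1787.60. That would push OOP to £5575.60, over the £5525 cap, so member pays £5525 − £3788 = £1737.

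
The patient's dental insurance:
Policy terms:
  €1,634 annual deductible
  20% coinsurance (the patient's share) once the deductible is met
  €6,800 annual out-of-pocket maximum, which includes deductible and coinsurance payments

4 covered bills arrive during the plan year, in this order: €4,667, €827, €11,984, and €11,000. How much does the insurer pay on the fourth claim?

€9,002.80

Claim 1 (€4,667): €1,634 finishes the deductible; €3,033 goes to coinsurance; patient's 20% is €606.60. Patient owes €2,240.60 (running OOP €2,240.60). Plan pays €4,667 − €2,240.60 = €2,426.40.
Claim 2 (€827): deductible already satisfied, so patient's share is 20% × €827 = €165.40. Patient pays €165.40; OOP now €2,406. Plan pays €827 − €165.40 = €661.60.
Claim 3 (€11,984): 20% coinsurance on €11,984 = €2,396.80. Patient owes €2,396.80 (running OOP €4,802.80). Plan pays €11,984 − €2,396.80 = €9,587.20.
Claim 4 (€11,000): deductible met; 20% of €11,000 = €2,200. That would push OOP to €7,002.80, over the €6,800 cap, so patient pays €6,800 − €4,802.80 = €1,997.20. Insurer: €11,000 − €1,997.20 = €9,002.80.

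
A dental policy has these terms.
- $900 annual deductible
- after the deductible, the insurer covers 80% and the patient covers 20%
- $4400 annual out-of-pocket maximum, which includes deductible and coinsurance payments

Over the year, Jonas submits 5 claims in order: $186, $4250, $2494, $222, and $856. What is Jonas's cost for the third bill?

$498.80

#1 ($186): all of it applies to the deductible. Patient pays $186; OOP now $186.
#2 ($4250): $714 finishes the deductible; $3536 goes to coinsurance; coinsurance $3536 × 20% = $707.20. Cost to patient: $1421.20. OOP to date $1607.20.
#3 ($2494): deductible met; 20% of $2494 = $498.80. Cost to patient: $498.80. OOP to date $2106.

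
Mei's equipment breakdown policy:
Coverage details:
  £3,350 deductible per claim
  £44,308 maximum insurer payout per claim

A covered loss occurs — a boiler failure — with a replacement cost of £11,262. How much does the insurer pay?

£7,912

Subtract the deductible: £11,262 − £3,350 = £7,912.
That's under the £44,308 cap, so the insurer reimburses the full £7,912.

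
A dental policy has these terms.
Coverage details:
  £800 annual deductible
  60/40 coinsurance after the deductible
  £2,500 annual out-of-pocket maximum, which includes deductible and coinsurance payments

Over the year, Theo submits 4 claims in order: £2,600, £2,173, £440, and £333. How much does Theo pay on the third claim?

£110.80

Claim 1 — £2,600: £800 to deductible, leaving £1,800; coinsurance £1,800 × 40% = £720. Patient owes £1,520 (running OOP £1,520).
Claim 2 — £2,173: deductible met; 40% of £2,173 = £869.20. Patient pays £869.20; OOP now £2,389.20.
Claim 3 — £440: 40% coinsurance on £440 = £176. OOP would hit £2,565.20 > £2,500, so the cap limits the patient to £2,500 − £2,389.20 = £110.80.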